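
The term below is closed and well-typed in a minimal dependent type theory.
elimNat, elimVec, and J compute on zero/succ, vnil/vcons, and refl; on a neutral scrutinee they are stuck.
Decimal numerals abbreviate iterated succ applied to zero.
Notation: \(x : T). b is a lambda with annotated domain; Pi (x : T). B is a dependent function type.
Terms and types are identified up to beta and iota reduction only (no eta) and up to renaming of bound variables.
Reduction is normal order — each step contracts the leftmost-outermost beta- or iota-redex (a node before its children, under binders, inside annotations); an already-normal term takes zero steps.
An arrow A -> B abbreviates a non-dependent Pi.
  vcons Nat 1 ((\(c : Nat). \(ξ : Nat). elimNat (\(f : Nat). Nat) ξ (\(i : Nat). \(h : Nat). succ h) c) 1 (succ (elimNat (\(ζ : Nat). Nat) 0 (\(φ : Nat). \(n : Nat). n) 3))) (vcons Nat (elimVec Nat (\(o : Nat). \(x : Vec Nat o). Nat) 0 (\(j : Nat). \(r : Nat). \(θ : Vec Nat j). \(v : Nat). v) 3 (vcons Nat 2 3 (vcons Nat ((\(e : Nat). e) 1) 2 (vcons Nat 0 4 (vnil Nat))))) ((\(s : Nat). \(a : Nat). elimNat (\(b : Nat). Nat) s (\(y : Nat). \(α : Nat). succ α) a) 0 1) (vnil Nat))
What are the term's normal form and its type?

resulting normal form:
  vcons Nat 1 2 (vcons Nat 0 1 (vnil Nat))
inferred type:
  Vec Nat 2


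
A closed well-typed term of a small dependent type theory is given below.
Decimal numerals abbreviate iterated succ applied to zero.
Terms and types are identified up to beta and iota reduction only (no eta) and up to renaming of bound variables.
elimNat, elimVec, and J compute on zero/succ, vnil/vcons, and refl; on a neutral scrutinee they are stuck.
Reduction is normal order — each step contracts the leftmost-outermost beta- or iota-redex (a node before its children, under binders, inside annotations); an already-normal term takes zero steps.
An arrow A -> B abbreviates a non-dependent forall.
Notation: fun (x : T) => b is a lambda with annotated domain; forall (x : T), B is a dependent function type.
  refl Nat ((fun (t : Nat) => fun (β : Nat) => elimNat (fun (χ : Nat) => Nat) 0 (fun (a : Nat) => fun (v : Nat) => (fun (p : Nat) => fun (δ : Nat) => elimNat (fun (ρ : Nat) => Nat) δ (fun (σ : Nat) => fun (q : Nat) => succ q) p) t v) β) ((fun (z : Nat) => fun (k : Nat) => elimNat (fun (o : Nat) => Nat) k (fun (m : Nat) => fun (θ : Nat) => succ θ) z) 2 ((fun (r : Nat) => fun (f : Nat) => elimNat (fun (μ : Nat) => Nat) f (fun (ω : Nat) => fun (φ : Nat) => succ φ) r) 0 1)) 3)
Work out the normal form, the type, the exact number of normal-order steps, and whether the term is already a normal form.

normal form:
  refl Nat 9
the term's type:
  Eq Nat 9 9
steps to reach normal form (normal order): 84
started in normal form: no
first contracted redex: a beta-redex


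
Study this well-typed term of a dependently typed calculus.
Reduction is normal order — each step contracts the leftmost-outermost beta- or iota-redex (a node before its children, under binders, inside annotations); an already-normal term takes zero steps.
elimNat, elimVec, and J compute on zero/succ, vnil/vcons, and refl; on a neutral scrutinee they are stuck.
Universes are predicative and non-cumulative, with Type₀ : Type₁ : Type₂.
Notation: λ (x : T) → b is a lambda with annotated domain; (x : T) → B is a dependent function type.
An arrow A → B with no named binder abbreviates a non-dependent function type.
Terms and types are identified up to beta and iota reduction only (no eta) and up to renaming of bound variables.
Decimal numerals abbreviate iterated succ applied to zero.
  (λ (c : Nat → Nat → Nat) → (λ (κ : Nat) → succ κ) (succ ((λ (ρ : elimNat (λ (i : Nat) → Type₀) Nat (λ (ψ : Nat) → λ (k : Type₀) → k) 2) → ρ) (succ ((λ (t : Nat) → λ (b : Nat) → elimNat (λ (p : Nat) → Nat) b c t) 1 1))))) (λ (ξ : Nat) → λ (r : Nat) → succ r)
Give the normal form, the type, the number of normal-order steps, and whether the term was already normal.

normal form:
  5
the term's type:
  Nat
reduction steps (normal order): 9
already normal: no
first redex: a beta-redex


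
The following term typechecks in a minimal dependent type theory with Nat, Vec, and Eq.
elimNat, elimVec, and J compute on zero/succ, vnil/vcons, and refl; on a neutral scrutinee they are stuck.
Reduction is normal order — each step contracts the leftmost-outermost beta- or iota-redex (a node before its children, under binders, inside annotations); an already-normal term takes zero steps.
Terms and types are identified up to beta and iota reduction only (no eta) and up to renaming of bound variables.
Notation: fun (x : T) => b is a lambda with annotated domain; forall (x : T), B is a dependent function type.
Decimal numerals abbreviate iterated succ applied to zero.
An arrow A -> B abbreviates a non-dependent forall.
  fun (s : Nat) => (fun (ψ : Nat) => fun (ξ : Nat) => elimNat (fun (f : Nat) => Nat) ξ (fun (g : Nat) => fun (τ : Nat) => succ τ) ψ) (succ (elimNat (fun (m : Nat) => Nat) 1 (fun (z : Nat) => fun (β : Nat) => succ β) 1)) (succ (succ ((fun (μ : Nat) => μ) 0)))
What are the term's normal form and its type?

reduced normal form:
  fun (s : Nat) => 5
type:
  Nat -> Nat
observation: reduction starts at a beta-redex, and 17 normal-order steps reach the normal form.


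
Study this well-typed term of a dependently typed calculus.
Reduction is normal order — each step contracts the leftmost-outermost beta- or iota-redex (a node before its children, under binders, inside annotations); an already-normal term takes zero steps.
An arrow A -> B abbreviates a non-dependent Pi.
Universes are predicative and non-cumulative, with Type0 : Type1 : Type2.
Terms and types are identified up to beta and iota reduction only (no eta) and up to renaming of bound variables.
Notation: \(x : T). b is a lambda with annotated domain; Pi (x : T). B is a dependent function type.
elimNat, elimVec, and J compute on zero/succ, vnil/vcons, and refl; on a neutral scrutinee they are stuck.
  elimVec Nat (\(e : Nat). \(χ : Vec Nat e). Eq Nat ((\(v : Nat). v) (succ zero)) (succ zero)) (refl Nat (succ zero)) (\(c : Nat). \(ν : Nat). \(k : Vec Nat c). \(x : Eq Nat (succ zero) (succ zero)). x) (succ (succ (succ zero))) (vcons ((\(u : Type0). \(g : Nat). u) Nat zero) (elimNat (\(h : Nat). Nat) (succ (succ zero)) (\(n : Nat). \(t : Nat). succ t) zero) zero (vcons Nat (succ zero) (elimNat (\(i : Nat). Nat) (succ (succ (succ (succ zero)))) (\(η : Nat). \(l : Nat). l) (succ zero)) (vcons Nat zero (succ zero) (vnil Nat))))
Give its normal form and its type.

reduced normal form:
  refl Nat (succ zero)
the term's type:
  Eq Nat (succ zero) (succ zero)


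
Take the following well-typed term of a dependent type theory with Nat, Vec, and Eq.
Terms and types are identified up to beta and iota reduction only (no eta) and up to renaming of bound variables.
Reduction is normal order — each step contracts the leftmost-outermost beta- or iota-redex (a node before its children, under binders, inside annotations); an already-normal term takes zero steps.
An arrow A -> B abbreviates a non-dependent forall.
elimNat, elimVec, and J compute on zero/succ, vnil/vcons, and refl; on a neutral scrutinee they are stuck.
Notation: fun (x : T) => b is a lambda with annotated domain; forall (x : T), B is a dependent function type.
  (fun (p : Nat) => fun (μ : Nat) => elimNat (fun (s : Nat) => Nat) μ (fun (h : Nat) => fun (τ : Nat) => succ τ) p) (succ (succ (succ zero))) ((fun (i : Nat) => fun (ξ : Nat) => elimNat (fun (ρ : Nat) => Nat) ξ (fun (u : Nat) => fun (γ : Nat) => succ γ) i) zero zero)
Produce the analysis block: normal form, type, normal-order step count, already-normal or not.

resulting normal form:
  succ (succ (succ zero))
type:
  Nat
reduction steps (normal order): 15
term was already normal: no
first contracted redex: a beta-redex


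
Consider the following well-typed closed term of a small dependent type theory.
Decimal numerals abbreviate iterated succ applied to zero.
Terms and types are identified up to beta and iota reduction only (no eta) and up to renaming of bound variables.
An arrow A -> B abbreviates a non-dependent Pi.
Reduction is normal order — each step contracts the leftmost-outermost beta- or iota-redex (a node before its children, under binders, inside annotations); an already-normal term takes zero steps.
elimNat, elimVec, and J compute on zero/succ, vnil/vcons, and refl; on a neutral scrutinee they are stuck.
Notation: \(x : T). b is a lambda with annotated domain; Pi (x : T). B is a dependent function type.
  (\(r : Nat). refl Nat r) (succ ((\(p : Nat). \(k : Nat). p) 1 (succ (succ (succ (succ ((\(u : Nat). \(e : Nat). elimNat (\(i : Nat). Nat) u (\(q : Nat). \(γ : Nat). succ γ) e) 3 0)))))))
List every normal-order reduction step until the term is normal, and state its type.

reduction (normal order):
  (\(r : Nat). refl Nat r) (succ ((\(p : Nat). \(k : Nat). p) 1 (succ (succ (succ (succ ((\(u : Nat). \(e : Nat). elimNat (\(i : Nat). Nat) u (\(q : Nat). \(γ : Nat). succ γ) e) 3 0)))))))
  ~> refl Nat (succ ((\(r : Nat). \(p : Nat). r) 1 (succ (succ (succ (succ ((\(k : Nat). \(u : Nat). elimNat (\(e : Nat). Nat) k (\(i : Nat). \(q : Nat). succ q) u) 3 0)))))))
  ~> refl Nat (succ ((\(r : Nat). 1) (succ (succ (succ (succ ((\(p : Nat). \(k : Nat). elimNat (\(u : Nat). Nat) p (\(e : Nat). \(i : Nat). succ i) k) 3 0)))))))
  ~> refl Nat 2
the term's type:
  Eq Nat 2 2


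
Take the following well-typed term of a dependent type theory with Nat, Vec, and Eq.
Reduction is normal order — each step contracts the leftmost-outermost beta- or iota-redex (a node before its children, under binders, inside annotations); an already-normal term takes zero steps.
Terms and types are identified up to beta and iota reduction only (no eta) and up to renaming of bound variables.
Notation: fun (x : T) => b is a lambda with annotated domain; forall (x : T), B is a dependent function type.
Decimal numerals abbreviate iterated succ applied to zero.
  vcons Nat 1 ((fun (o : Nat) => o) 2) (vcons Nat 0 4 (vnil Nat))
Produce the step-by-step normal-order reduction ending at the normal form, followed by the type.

normal-order reduction sequence:
  vcons Nat 1 ((fun (o : Nat) => o) 2) (vcons Nat 0 4 (vnil Nat))
  ~> vcons Nat 1 2 (vcons Nat 0 4 (vnil Nat))
the term's type:
  Vec Nat 2


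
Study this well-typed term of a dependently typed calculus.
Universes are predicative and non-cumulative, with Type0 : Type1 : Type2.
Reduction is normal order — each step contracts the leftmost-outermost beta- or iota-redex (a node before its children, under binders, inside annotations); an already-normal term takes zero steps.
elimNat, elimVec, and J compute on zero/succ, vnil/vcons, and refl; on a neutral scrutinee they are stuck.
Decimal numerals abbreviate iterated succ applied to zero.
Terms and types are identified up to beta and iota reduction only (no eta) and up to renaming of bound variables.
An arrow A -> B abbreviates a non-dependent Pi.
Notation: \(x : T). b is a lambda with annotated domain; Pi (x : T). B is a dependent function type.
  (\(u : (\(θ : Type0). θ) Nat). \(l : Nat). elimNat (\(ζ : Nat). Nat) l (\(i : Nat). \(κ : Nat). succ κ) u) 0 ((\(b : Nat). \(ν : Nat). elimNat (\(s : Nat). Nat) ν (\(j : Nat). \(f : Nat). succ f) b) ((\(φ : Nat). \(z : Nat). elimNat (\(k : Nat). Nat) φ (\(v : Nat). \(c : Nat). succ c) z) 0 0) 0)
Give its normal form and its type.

resulting normal form:
  0
type:
  Nat


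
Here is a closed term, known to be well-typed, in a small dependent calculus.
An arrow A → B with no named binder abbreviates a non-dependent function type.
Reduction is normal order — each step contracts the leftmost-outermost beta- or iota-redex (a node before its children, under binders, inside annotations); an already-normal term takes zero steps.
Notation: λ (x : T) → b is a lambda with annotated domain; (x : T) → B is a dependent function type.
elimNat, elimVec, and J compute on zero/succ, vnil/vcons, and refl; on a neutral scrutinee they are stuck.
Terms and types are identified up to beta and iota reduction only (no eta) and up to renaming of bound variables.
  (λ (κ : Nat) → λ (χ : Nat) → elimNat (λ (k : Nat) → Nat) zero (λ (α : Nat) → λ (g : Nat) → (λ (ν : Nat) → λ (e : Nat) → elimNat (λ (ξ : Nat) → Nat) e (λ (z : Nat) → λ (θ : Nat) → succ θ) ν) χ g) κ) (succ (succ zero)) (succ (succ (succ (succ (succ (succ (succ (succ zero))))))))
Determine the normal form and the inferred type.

resulting normal form:
  succ (succ (succ (succ (succ (succ (succ (succ (succ (succ (succ (succ (succ (succ (succ (succ zero)))))))))))))))
the term's type:
  Nat
observation: the first redex contracted is a beta-redex; the normal form is reached in 63 normal-order steps.


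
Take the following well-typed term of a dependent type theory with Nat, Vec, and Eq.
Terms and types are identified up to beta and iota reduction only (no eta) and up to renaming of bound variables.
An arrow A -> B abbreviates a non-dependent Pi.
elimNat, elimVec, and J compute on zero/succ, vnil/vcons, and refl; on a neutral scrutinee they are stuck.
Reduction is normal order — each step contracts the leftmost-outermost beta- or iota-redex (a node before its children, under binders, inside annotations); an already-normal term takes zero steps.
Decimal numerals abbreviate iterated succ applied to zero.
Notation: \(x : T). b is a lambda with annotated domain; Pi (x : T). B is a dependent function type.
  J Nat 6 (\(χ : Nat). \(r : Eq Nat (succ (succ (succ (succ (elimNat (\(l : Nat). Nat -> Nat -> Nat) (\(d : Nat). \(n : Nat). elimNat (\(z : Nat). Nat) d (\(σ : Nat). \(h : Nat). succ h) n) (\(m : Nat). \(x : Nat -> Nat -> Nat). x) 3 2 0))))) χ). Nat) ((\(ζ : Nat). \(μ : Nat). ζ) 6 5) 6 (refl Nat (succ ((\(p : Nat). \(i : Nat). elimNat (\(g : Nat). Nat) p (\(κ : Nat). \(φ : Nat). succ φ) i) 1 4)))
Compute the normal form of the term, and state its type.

normal form:
  6
inferred type:
  Nat


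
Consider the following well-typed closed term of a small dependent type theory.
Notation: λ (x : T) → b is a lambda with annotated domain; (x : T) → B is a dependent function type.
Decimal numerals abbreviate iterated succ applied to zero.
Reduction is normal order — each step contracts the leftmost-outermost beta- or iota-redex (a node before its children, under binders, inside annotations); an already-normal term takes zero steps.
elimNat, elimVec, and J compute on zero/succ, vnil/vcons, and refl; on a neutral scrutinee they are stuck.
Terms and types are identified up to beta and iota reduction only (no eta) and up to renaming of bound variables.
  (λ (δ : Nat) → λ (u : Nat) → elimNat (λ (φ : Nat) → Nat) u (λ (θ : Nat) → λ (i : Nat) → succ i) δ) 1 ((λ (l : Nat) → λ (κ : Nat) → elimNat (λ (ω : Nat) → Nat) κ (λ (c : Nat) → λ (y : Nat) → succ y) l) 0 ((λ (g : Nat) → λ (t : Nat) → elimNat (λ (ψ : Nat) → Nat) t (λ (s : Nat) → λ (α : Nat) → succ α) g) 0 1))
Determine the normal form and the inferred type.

resulting normal form:
  2
the term's type:
  Nat
observation: the term reaches its normal form after 12 normal-order steps.


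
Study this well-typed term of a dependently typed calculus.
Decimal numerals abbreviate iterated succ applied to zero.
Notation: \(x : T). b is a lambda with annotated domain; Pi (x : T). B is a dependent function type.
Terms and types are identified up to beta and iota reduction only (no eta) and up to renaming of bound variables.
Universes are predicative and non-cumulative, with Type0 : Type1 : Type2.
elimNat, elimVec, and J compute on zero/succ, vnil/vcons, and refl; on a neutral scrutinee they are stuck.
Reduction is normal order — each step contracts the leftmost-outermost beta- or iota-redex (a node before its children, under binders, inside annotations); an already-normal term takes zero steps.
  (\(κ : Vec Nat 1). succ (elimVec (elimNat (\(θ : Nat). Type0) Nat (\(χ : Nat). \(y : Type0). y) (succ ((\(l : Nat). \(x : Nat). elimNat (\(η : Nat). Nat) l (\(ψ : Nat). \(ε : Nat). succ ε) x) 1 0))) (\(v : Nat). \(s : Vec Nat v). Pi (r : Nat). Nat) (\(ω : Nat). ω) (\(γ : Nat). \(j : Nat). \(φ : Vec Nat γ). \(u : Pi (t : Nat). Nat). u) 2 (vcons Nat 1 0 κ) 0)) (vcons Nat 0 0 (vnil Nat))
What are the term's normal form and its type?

normal form:
  1
type:
  Nat


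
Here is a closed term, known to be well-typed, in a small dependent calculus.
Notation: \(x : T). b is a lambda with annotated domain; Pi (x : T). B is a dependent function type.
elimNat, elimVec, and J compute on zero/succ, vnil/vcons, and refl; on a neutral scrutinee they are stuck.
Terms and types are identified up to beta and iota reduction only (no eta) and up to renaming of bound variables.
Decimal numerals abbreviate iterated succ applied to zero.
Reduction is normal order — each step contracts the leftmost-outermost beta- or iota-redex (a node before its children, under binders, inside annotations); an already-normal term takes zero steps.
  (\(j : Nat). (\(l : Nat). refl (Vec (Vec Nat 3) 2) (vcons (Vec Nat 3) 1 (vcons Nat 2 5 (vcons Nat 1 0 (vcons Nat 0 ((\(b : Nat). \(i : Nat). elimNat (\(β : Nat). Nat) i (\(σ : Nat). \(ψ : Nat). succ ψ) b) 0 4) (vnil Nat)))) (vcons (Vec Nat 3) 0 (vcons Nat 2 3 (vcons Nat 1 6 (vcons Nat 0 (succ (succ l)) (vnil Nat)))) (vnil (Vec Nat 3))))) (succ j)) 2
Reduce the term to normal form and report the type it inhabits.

resulting normal form:
  refl (Vec (Vec Nat 3) 2) (vcons (Vec Nat 3) 1 (vcons Nat 2 5 (vcons Nat 1 0 (vcons Nat 0 4 (vnil Nat)))) (vcons (Vec Nat 3) 0 (vcons Nat 2 3 (vcons Nat 1 6 (vcons Nat 0 5 (vnil Nat)))) (vnil (Vec Nat 3))))
inferred type:
  Eq (Vec (Vec Nat 3) 2) (vcons (Vec Nat 3) 1 (vcons Nat 2 5 (vcons Nat 1 0 (vcons Nat 0 4 (vnil Nat)))) (vcons (Vec Nat 3) 0 (vcons Nat 2 3 (vcons Nat 1 6 (vcons Nat 0 5 (vnil Nat)))) (vnil (Vec Nat 3)))) (vcons (Vec Nat 3) 1 (vcons Nat 2 5 (vcons Nat 1 0 (vcons Nat 0 4 (vnil Nat)))) (vcons (Vec Nat 3) 0 (vcons Nat 2 3 (vcons Nat 1 6 (vcons Nat 0 5 (vnil Nat)))) (vnil (Vec Nat 3))))
observation: the leftmost-outermost redex is a beta-redex, and normalization takes 5 steps.


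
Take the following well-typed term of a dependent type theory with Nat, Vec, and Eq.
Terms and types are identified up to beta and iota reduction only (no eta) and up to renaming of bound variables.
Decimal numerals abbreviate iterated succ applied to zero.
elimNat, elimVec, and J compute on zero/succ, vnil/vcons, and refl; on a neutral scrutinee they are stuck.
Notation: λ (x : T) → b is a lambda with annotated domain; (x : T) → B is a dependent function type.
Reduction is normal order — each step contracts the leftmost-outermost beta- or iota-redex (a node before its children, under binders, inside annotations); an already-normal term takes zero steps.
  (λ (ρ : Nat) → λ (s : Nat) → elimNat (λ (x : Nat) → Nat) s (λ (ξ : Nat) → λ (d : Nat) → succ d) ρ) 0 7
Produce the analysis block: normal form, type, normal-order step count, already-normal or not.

resulting normal form:
  7
type:
  Nat
steps to reach normal form (normal order): 3
started in normal form: no
first redex: a beta-redex


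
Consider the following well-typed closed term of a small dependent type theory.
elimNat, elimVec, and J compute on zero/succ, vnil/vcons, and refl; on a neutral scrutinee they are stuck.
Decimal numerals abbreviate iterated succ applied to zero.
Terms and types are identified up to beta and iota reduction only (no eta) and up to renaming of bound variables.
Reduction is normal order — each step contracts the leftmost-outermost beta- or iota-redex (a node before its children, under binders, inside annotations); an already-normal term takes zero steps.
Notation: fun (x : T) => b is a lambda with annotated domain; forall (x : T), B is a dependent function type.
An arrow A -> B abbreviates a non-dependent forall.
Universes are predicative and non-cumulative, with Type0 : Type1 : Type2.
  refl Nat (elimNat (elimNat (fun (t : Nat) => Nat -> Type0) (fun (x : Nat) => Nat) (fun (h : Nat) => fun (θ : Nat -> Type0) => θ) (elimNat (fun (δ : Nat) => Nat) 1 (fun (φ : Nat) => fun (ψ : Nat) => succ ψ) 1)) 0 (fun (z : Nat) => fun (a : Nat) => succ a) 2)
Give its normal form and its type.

normal form:
  refl Nat 2
type:
  Eq Nat 2 2
observation: the first redex contracted is an elimNat iota-redex; the normal form is reached in 7 normal-order steps.


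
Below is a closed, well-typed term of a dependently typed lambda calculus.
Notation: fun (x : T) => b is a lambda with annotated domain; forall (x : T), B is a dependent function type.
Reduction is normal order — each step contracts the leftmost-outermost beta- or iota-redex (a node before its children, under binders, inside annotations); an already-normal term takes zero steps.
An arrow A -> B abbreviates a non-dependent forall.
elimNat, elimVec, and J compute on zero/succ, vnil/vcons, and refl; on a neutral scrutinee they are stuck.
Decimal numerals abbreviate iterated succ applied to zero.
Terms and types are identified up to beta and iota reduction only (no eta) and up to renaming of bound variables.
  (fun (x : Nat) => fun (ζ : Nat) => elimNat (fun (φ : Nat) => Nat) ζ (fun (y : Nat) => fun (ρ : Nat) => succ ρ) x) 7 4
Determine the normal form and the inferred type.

normal form:
  11
the term's type:
  Nat
observation: the first redex contracted is a beta-redex; the normal form is reached in 24 normal-order steps.


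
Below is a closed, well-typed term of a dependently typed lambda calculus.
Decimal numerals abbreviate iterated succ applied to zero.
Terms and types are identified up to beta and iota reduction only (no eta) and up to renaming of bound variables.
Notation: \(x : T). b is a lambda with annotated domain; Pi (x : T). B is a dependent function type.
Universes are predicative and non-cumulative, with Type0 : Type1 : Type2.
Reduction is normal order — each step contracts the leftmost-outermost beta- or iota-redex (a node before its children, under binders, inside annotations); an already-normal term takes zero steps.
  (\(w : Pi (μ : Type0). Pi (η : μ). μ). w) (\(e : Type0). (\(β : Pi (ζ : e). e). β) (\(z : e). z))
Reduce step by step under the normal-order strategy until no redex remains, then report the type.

normal-order reduction:
  (\(w : Pi (μ : Type0). Pi (η : μ). μ). w) (\(e : Type0). (\(β : Pi (ζ : e). e). β) (\(z : e). z))
  ~> \(w : Type0). (\(μ : Pi (η : w). w). μ) (\(e : w). e)
  ~> \(w : Type0). \(μ : w). μ
type:
  Pi (w : Type0). Pi (μ : w). w


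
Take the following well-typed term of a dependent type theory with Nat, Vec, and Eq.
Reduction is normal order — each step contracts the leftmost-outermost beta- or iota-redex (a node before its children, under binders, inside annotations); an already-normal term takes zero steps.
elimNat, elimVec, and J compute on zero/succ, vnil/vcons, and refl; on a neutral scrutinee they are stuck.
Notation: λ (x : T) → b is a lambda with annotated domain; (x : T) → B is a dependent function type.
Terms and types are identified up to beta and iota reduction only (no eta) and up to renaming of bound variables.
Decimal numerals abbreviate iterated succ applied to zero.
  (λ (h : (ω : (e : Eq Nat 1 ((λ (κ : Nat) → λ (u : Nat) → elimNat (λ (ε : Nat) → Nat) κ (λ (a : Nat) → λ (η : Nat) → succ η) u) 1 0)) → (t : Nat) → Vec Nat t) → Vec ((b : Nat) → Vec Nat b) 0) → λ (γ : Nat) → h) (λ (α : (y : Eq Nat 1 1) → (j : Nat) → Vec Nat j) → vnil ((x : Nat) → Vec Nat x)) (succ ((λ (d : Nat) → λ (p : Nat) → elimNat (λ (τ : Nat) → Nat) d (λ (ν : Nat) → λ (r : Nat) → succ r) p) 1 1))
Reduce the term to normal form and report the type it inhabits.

reduced normal form:
  λ (h : (ω : Eq Nat 1 1) → (e : Nat) → Vec Nat e) → vnil ((κ : Nat) → Vec Nat κ)
type:
  (h : (ω : Eq Nat 1 1) → (e : Nat) → Vec Nat e) → Vec ((κ : Nat) → Vec Nat κ) 0


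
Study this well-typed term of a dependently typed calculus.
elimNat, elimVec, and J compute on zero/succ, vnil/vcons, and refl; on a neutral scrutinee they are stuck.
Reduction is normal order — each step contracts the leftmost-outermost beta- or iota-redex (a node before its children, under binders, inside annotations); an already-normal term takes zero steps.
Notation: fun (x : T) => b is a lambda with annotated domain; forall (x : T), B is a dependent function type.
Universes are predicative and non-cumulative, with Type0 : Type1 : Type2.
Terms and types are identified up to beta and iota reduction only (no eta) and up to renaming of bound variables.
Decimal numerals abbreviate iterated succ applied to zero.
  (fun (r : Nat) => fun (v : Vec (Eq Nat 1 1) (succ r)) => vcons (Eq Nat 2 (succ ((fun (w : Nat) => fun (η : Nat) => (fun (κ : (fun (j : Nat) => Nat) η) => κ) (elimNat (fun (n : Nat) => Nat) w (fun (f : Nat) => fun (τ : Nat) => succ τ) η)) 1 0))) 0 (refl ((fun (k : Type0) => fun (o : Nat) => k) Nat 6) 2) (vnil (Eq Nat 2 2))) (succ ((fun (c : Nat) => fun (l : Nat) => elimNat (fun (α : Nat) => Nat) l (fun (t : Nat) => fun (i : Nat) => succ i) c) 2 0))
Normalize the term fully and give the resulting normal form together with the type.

reduced normal form:
  fun (r : Vec (Eq Nat 1 1) 4) => vcons (Eq Nat 2 2) 0 (refl Nat 2) (vnil (Eq Nat 2 2))
type:
  forall (r : Vec (Eq Nat 1 1) 4), Vec (Eq Nat 2 2) 1


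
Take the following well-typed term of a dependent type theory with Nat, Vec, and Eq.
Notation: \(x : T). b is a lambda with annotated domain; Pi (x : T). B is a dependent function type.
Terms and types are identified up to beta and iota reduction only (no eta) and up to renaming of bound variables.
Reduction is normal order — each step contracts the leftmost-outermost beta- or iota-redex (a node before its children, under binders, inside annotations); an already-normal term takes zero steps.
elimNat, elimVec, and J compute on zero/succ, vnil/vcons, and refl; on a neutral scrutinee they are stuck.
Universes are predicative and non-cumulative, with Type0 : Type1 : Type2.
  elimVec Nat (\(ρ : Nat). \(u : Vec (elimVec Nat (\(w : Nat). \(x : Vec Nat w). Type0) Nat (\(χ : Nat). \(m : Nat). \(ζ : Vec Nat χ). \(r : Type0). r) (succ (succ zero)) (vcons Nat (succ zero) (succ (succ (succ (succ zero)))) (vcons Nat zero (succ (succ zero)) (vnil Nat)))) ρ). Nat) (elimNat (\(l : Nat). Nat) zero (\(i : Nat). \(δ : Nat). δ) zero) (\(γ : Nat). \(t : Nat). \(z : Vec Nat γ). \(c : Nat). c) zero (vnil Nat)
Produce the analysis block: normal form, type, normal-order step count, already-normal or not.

resulting normal form:
  zero
type:
  Nat
normal-order step count: 2
already normal: no
first contracted redex: an elimVec iota-redex


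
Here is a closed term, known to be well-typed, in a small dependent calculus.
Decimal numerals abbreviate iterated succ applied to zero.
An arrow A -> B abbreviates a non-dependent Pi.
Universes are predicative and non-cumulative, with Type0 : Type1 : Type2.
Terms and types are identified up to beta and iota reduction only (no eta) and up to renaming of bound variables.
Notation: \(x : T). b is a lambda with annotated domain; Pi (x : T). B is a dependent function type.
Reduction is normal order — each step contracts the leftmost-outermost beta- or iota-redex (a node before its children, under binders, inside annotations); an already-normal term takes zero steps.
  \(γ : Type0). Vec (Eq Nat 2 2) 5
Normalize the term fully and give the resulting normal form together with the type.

reduced normal form:
  \(γ : Type0). Vec (Eq Nat 2 2) 5
the term's type:
  Type0 -> Type0


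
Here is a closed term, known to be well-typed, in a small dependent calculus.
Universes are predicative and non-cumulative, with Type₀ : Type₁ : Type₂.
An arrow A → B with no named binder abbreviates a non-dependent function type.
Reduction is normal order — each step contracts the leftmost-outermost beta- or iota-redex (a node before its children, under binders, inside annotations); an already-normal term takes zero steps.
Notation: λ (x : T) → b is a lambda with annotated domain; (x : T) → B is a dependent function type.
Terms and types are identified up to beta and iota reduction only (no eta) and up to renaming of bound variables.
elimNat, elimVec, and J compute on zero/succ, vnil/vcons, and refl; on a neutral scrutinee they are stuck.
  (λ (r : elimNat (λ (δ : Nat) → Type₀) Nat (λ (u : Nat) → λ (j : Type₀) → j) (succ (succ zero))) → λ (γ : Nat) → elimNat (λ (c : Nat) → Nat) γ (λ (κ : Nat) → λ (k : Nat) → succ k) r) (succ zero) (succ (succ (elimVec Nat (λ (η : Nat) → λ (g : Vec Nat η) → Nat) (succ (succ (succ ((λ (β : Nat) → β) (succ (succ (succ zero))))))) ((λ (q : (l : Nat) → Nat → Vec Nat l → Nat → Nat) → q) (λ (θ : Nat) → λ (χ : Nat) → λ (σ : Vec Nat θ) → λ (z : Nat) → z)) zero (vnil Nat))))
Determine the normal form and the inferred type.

resulting normal form:
  succ (succ (succ (succ (succ (succ (succ (succ (succ zero))))))))
the term's type:
  Nat


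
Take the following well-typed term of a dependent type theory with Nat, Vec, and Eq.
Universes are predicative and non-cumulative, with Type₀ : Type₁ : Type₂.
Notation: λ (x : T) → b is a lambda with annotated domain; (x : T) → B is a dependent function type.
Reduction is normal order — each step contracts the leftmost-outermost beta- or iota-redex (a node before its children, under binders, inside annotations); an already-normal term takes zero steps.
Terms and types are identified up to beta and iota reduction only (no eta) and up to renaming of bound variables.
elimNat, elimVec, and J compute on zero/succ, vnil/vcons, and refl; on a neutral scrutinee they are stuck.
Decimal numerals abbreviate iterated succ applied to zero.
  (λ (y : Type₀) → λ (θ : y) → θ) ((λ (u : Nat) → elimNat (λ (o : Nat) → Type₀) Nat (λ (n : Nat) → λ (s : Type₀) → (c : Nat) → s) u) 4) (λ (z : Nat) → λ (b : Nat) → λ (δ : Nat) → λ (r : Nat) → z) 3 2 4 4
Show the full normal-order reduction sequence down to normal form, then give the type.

reduction (normal order):
  (λ (y : Type₀) → λ (θ : y) → θ) ((λ (u : Nat) → elimNat (λ (o : Nat) → Type₀) Nat (λ (n : Nat) → λ (s : Type₀) → (c : Nat) → s) u) 4) (λ (z : Nat) → λ (b : Nat) → λ (δ : Nat) → λ (r : Nat) → z) 3 2 4 4
  ~> (λ (y : (λ (θ : Nat) → elimNat (λ (u : Nat) → Type₀) Nat (λ (o : Nat) → λ (n : Type₀) → (s : Nat) → n) θ) 4) → y) (λ (c : Nat) → λ (z : Nat) → λ (b : Nat) → λ (δ : Nat) → c) 3 2 4 4
  ~> (λ (y : Nat) → λ (θ : Nat) → λ (u : Nat) → λ (o : Nat) → y) 3 2 4 4
  ~> (λ (y : Nat) → λ (θ : Nat) → λ (u : Nat) → 3) 2 4 4
  ~> (λ (y : Nat) → λ (θ : Nat) → 3) 4 4
  ~> (λ (y : Nat) → 3) 4
  ~> 3
inferred type:
  Nat


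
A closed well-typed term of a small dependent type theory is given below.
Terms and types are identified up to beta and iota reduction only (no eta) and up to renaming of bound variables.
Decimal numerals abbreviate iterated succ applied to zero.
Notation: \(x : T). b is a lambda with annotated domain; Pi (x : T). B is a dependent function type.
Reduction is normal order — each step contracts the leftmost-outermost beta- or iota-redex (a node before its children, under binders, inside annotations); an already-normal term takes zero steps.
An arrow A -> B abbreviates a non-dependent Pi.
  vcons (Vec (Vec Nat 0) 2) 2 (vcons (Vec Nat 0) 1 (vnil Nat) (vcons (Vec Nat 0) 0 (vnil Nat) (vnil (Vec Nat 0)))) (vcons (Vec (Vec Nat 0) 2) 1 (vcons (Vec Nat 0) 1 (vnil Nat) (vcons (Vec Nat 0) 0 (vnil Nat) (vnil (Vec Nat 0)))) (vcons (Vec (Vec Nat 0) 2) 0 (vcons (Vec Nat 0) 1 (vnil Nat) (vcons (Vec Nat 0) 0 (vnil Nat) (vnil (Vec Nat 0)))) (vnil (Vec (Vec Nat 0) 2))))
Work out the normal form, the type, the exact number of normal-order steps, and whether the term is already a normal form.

resulting normal form:
  vcons (Vec (Vec Nat 0) 2) 2 (vcons (Vec Nat 0) 1 (vnil Nat) (vcons (Vec Nat 0) 0 (vnil Nat) (vnil (Vec Nat 0)))) (vcons (Vec (Vec Nat 0) 2) 1 (vcons (Vec Nat 0) 1 (vnil Nat) (vcons (Vec Nat 0) 0 (vnil Nat) (vnil (Vec Nat 0)))) (vcons (Vec (Vec Nat 0) 2) 0 (vcons (Vec Nat 0) 1 (vnil Nat) (vcons (Vec Nat 0) 0 (vnil Nat) (vnil (Vec Nat 0)))) (vnil (Vec (Vec Nat 0) 2))))
inferred type:
  Vec (Vec (Vec Nat 0) 2) 3
normal-order step count: 0
started in normal form: yes


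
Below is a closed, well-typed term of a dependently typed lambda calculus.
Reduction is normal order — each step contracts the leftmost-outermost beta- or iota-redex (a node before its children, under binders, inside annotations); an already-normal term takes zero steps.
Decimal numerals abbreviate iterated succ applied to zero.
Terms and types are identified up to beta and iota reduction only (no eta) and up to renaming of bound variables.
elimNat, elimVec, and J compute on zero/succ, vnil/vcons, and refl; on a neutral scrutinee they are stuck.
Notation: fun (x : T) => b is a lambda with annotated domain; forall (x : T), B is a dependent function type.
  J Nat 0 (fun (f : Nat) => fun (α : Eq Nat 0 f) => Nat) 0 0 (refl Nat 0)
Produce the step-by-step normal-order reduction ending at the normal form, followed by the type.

normal-order reduction sequence:
  J Nat 0 (fun (f : Nat) => fun (α : Eq Nat 0 f) => Nat) 0 0 (refl Nat 0)
  ~> 0
type:
  Nat


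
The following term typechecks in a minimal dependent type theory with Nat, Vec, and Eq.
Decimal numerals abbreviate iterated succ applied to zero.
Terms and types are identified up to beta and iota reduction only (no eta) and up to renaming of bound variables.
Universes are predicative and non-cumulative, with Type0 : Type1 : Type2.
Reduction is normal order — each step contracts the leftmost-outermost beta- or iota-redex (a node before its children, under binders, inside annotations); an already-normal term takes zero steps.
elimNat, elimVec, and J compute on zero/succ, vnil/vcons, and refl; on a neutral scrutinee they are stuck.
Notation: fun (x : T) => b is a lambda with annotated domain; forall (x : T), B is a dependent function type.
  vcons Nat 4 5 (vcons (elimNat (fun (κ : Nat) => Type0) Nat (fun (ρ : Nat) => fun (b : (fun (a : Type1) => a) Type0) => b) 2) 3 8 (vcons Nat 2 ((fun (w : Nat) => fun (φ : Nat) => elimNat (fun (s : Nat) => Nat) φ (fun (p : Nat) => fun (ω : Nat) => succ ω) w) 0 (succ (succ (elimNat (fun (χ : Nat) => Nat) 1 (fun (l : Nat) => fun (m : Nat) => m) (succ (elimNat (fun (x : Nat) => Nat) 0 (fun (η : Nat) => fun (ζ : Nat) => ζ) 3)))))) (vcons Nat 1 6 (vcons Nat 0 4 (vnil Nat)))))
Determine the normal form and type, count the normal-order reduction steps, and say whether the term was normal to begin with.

reduced normal form:
  vcons Nat 4 5 (vcons Nat 3 8 (vcons Nat 2 3 (vcons Nat 1 6 (vcons Nat 0 4 (vnil Nat)))))
inferred type:
  Vec Nat 5
steps to reach normal form (normal order): 24
term was already normal: no
first contracted redex: an elimNat iota-redex


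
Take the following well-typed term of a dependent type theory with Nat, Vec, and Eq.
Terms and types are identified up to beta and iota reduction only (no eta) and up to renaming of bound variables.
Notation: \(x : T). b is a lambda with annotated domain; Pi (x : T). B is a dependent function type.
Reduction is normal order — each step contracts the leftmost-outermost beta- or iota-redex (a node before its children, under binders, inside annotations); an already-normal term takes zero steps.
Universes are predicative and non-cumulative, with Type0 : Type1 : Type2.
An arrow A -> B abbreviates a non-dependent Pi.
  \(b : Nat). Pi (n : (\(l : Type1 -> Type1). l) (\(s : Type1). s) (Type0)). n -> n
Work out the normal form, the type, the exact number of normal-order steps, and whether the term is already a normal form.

resulting normal form:
  \(b : Nat). Pi (n : Type0). n -> n
type:
  Nat -> Type1
reduction steps (normal order): 2
started in normal form: no
first redex: a beta-redex


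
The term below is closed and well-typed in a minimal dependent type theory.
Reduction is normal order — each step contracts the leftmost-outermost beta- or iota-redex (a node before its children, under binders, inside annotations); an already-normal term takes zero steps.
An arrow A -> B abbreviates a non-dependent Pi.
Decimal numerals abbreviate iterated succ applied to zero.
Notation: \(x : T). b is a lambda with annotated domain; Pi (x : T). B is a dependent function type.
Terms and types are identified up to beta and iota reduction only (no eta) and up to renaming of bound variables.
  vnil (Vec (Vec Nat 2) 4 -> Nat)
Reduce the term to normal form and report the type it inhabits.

reduced normal form:
  vnil (Vec (Vec Nat 2) 4 -> Nat)
type:
  Vec (Vec (Vec Nat 2) 4 -> Nat) 0
observation: the term is already in normal form.


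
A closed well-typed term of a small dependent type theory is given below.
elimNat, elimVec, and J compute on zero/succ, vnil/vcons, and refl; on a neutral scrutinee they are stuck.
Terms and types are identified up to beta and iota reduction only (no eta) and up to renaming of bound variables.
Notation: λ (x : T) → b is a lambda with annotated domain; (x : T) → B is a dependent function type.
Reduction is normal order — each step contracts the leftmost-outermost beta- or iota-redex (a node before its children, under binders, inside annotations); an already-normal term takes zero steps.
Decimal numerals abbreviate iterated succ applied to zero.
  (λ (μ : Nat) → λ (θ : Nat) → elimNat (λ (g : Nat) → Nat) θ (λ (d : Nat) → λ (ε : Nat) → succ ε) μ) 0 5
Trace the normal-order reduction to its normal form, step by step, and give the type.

normal-order reduction:
  (λ (μ : Nat) → λ (θ : Nat) → elimNat (λ (g : Nat) → Nat) θ (λ (d : Nat) → λ (ε : Nat) → succ ε) μ) 0 5
  ~> (λ (μ : Nat) → elimNat (λ (θ : Nat) → Nat) μ (λ (g : Nat) → λ (d : Nat) → succ d) 0) 5
  ~> elimNat (λ (μ : Nat) → Nat) 5 (λ (θ : Nat) → λ (g : Nat) → succ g) 0
  ~> 5
type:
  Nat


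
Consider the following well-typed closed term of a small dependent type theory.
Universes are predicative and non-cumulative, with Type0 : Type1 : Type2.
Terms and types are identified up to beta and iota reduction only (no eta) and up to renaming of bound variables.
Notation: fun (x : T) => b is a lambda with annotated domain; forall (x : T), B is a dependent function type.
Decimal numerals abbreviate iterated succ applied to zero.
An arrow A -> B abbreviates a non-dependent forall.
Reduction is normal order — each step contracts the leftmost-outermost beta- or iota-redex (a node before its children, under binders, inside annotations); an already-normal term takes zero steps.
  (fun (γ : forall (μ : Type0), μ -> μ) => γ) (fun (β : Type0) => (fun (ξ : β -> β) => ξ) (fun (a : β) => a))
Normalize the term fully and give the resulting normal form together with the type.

reduced normal form:
  fun (γ : Type0) => fun (μ : γ) => μ
inferred type:
  forall (γ : Type0), γ -> γ


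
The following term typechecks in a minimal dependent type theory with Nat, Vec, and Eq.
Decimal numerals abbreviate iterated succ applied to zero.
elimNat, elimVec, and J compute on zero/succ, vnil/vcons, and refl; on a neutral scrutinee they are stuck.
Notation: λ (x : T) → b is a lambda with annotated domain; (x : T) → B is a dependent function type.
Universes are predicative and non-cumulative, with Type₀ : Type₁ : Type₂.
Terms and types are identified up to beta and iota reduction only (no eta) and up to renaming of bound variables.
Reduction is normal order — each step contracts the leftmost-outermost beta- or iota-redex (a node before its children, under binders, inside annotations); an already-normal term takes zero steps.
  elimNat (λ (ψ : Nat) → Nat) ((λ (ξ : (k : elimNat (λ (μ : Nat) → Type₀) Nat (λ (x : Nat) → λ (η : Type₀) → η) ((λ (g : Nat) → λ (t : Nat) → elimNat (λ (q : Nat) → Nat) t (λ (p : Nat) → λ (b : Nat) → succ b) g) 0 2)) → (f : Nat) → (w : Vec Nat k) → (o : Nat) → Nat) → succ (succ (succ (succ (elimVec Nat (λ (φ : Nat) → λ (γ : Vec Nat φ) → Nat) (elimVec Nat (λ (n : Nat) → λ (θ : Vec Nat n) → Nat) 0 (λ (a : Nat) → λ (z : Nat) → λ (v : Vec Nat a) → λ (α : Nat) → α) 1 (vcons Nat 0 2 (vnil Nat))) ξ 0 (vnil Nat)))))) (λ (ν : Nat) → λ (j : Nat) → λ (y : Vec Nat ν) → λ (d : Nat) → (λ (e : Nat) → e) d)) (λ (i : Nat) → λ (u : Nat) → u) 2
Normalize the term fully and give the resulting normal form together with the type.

normal form:
  4
type:
  Nat
observation: 15 normal-order steps separate the term from its normal form.
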